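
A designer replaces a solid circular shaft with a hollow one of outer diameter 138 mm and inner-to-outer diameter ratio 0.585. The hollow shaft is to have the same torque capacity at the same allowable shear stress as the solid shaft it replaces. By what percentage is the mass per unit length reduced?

Equal τ_max and T ⇒ the solid shaft needs d_s³ = d_o³(1−k⁴), so d_s = 138·(1−0.585⁴)^(1/3) = 132.4 mm.
Area ratio A_h/A_s = d_o²(1−k²)/d_s² = (1−k²)/(1−k⁴)^(2/3) = 0.7147.
Mass saving = 1 − 0.7147 = 28.5 %.

28.5 %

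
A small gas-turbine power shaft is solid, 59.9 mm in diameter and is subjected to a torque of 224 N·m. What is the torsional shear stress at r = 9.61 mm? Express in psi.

J = πd⁴/32 = π(0.0599)⁴/32 = 1.264×10^-6 m⁴.
Shear stress varies linearly with radius: τ = T·r/J = 224.0 × 0.00961 / 1.264×10^-6 = 1.703×10^6 Pa.

247 psi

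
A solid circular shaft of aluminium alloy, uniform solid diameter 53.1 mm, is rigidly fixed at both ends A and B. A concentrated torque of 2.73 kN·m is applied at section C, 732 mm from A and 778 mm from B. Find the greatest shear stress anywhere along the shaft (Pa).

With uniform GJ and both ends fixed, compatibility θ_AC = θ_CB gives T_A·a = T_B·b, together with T_A + T_B = T₀.
T_A = T₀·b/(a+b) = 2730·778/1510 = 1407 N·m; T_B = 1323 N·m.
τ in each portion: τ_AC = 4.78×10^7 Pa, τ_CB = 4.50×10^7 Pa; maximum is in AC.
τ_max = T_AC·r/J = 1407·0.0266/7.81×10^-7 = 4.785×10^7 Pa.

4.78e7 Pa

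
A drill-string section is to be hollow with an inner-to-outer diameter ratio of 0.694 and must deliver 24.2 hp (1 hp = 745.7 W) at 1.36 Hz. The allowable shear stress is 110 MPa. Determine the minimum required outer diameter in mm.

50.3 mm

ω = 2π·1.36 = 8.545 rad/s, so T = P/ω = 24.2×745.7 / 8.545 = 2112 N·m.
For a hollow shaft with d_i/d_o = 0.694: τ_max = 16T/(π d_o³ (1−k⁴)), so d_o = [16T/(π τ_allow (1−k⁴))]^(1/3) = [16·2112/(π·1.10×10^8·0.7680)]^(1/3) = 0.05031 m.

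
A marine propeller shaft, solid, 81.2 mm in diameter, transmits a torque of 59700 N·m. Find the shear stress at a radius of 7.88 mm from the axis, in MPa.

110 MPa

J = πd⁴/32 = π(0.0812)⁴/32 = 4.268×10^-6 m⁴.
Shear stress varies linearly with radius: τ = T·r/J = 59700 × 0.00788 / 4.268×10^-6 = 1.102×10^8 Pa.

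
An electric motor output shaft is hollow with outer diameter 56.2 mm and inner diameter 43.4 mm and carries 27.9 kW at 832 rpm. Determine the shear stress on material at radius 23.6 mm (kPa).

12000 kPa

ω = 2π·832/60 = 87.13 rad/s, so T = P/ω = 27.9×10³ / 87.13 = 320.2 N·m.
J = π(d_o⁴ − d_i⁴)/32 = π(0.0562⁴ − 0.0434⁴)/32 = 6.311×10^-7 m⁴.
Shear stress varies linearly with radius: τ = T·r/J = 320.2 × 0.0236 / 6.311×10^-7 = 1.198×10^7 Pa.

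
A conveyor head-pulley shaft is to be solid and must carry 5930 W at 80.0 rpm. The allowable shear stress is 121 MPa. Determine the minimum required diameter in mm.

ω = 2π·80.0/60 = 8.378 rad/s, so T = P/ω = 5930 / 8.378 = 707.8 N·m.
For a solid shaft τ_max = 16T/(πd³), so d = (16T/(π τ_allow))^(1/3) = (16·707.8/(π·1.21×10^8))^(1/3) = 0.03100 m.

31.0 mm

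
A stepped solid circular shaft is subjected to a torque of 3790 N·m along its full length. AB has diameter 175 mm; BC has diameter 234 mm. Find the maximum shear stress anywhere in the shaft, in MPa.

Under the same torque, τ_max = 16T/(πd³) is largest where d is smallest — segment AB (d = 175 mm).
τ_max = 16·3790/(π·(0.175)³) = 3.602×10^6 Pa.

3.60 MPa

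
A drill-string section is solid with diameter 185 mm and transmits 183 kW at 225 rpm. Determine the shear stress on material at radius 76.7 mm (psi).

ω = 2π·225/60 = 23.56 rad/s, so T = P/ω = 183×10³ / 23.56 = 7767 N·m.
J = πd⁴/32 = π(0.185)⁴/32 = 1.150×10^-4 m⁴.
Shear stress varies linearly with radius: τ = T·r/J = 7767 × 0.0767 / 1.150×10^-4 = 5.180×10^6 Pa.

751 psi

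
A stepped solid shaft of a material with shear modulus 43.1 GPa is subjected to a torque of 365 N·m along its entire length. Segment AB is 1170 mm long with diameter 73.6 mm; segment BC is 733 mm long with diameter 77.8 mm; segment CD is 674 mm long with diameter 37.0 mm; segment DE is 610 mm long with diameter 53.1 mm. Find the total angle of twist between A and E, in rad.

J_AB = π(0.0736)⁴/32 = 2.88×10^-6 m⁴; J_BC = π(0.0778)⁴/32 = 3.60×10^-6 m⁴; J_CD = π(0.0370)⁴/32 = 1.84×10^-7 m⁴; J_DE = π(0.0531)⁴/32 = 7.81×10^-7 m⁴.
θ = (T/G)·Σ L_i/J_i = (365.0/43.1×10⁹)·(1.17/2.88×10^-6 + 0.733/3.60×10^-6 + 0.674/1.84×10^-7 + 0.610/7.81×10^-7) = 0.04281 rad.

0.0428 rad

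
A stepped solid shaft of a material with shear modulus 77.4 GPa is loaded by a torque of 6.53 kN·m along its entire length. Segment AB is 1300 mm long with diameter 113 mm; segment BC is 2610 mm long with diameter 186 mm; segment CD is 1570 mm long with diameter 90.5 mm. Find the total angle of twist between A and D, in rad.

J_AB = π(0.113)⁴/32 = 1.60×10^-5 m⁴; J_BC = π(0.186)⁴/32 = 1.18×10^-4 m⁴; J_CD = π(0.0905)⁴/32 = 6.59×10^-6 m⁴.
θ = (T/G)·Σ L_i/J_i = (6530/77.4×10⁹)·(1.30/1.60×10^-5 + 2.61/1.18×10^-4 + 1.57/6.59×10^-6) = 0.02884 rad.

0.0288 rad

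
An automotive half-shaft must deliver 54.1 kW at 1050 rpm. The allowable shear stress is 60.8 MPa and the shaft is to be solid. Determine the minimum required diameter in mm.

ω = 2π·1050/60 = 110.0 rad/s, so T = P/ω = 54.1×10³ / 110.0 = 492.0 N·m.
For a solid shaft τ_max = 16T/(πd³), so d = (16T/(π τ_allow))^(1/3) = (16·492.0/(π·6.08×10^7))^(1/3) = 0.03454 m.

34.5 mm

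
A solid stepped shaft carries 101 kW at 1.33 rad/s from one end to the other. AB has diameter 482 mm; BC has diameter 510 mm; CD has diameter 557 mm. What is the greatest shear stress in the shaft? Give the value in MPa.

3.45 MPa

ω = 1.33 rad/s, so T = P/ω = 101×10³ / 1.330 = 75940 N·m.
Under the same torque, τ_max = 16T/(πd³) is largest where d is smallest — segment AB (d = 482 mm).
τ_max = 16·75940/(π·(0.482)³) = 3.454×10^6 Pa.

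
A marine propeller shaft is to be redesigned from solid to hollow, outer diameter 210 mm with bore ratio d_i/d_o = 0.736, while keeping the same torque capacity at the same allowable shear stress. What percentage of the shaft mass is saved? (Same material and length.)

Equal τ_max and T ⇒ the solid shaft needs d_s³ = d_o³(1−k⁴), so d_s = 210·(1−0.736⁴)^(1/3) = 187.0 mm.
Area ratio A_h/A_s = d_o²(1−k²)/d_s² = (1−k²)/(1−k⁴)^(2/3) = 0.5777.
Mass saving = 1 − 0.5777 = 42.2 %.

42.2 %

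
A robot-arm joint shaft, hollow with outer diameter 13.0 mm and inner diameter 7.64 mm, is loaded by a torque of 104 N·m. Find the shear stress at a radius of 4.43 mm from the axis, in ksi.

J = π(d_o⁴ − d_i⁴)/32 = π(0.0130⁴ − 0.00764⁴)/32 = 2.469×10^-9 m⁴.
Shear stress varies linearly with radius: τ = T·r/J = 104.0 × 0.00443 / 2.469×10^-9 = 1.866×10^8 Pa.

27.1 ksi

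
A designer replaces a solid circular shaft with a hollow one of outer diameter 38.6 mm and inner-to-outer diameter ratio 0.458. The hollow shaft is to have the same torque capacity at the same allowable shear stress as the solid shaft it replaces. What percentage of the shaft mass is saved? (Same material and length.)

Equal τ_max and T ⇒ the solid shaft needs d_s³ = d_o³(1−k⁴), so d_s = 38.6·(1−0.458⁴)^(1/3) = 38.03 mm.
Area ratio A_h/A_s = d_o²(1−k²)/d_s² = (1−k²)/(1−k⁴)^(2/3) = 0.8143.
Mass saving = 1 − 0.8143 = 18.6 %.

18.6 %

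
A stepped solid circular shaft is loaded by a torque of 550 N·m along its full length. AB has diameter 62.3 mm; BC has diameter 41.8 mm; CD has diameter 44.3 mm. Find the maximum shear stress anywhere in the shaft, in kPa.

Under the same torque, τ_max = 16T/(πd³) is largest where d is smallest — segment BC (d = 41.8 mm).
τ_max = 16·550.0/(π·(0.0418)³) = 3.835×10^7 Pa.

38400 kPa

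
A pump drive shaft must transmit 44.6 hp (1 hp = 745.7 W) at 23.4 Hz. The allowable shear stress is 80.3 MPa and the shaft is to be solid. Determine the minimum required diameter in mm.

ω = 2π·23.4 = 147.0 rad/s, so T = P/ω = 44.6×745.7 / 147.0 = 226.2 N·m.
For a solid shaft τ_max = 16T/(πd³), so d = (16T/(π τ_allow))^(1/3) = (16·226.2/(π·8.03×10^7))^(1/3) = 0.02430 m.

24.3 mm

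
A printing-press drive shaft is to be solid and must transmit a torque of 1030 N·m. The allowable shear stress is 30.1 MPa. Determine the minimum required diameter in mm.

55.9 mm

For a solid shaft τ_max = 16T/(πd³), so d = (16T/(π τ_allow))^(1/3) = (16·1030/(π·3.01×10^7))^(1/3) = 0.05586 m.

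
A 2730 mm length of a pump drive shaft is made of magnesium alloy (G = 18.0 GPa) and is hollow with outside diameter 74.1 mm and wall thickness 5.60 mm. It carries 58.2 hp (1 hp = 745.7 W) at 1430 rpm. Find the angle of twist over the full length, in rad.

0.0309 rad

ω = 2π·1430/60 = 149.7 rad/s, so T = P/ω = 58.2×745.7 / 149.7 = 289.8 N·m.
J = π(d_o⁴ − d_i⁴)/32 = π(0.0741⁴ − 0.0629⁴)/32 = 1.423×10^-6 m⁴.
θ = T·L/(G·J) = 289.8 × 2.73 / (18.0×10⁹ × 1.423×10^-6) = 0.03089 rad.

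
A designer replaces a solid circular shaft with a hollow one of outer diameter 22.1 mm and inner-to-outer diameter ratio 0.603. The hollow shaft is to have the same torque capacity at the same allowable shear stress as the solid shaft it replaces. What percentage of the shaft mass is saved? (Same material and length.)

30.1 %

Equal τ_max and T ⇒ the solid shaft needs d_s³ = d_o³(1−k⁴), so d_s = 22.1·(1−0.603⁴)^(1/3) = 21.08 mm.
Area ratio A_h/A_s = d_o²(1−k²)/d_s² = (1−k²)/(1−k⁴)^(2/3) = 0.6995.
Mass saving = 1 − 0.6995 = 30.1 %.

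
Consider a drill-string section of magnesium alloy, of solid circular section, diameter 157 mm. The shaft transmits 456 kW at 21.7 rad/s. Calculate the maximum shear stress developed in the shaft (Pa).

2.77e7 Pa

ω = 21.7 rad/s, so T = P/ω = 456×10³ / 21.70 = 21010 N·m.
J = πd⁴/32 = π(0.157)⁴/32 = 5.965×10^-5 m⁴.
τ_max = T·r/J = 21010 × 0.0785 / 5.965×10^-5 = 2.766×10^7 Pa.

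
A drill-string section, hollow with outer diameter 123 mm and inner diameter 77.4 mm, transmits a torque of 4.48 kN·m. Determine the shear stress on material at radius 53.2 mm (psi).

J = π(d_o⁴ − d_i⁴)/32 = π(0.123⁴ − 0.0774⁴)/32 = 1.895×10^-5 m⁴.
Shear stress varies linearly with radius: τ = T·r/J = 4480 × 0.0532 / 1.895×10^-5 = 1.258×10^7 Pa.

1820 psi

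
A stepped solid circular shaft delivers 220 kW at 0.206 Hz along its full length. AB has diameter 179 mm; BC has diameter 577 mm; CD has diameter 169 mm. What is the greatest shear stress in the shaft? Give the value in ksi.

ω = 2π·0.206 = 1.294 rad/s, so T = P/ω = 220×10³ / 1.294 = 170000 N·m.
Under the same torque, τ_max = 16T/(πd³) is largest where d is smallest — segment CD (d = 169 mm).
τ_max = 16·170000/(π·(0.169)³) = 1.793×10^8 Pa.

26.0 ksi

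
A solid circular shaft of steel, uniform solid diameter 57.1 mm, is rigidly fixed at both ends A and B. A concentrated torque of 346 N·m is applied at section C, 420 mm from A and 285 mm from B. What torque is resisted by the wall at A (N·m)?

140 N·m

With uniform GJ and both ends fixed, compatibility θ_AC = θ_CB gives T_A·a = T_B·b, together with T_A + T_B = T₀.
T_A = T₀·b/(a+b) = 346.0·285/705.0 = 139.9 N·m; T_B = 206.1 N·m.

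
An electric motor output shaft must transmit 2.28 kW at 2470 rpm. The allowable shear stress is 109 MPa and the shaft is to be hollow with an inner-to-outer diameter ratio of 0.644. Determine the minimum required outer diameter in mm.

7.92 mm

ω = 2π·2470/60 = 258.7 rad/s, so T = P/ω = 2.28×10³ / 258.7 = 8.815 N·m.
For a hollow shaft with d_i/d_o = 0.644: τ_max = 16T/(π d_o³ (1−k⁴)), so d_o = [16T/(π τ_allow (1−k⁴))]^(1/3) = [16·8.815/(π·1.09×10^8·0.8280)]^(1/3) = 0.007923 m.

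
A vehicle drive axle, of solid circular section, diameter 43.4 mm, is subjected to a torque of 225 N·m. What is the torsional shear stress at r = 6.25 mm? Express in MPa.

J = πd⁴/32 = π(0.0434)⁴/32 = 3.483×10^-7 m⁴.
Shear stress varies linearly with radius: τ = T·r/J = 225.0 × 0.00625 / 3.483×10^-7 = 4.037×10^6 Pa.

4.04 MPa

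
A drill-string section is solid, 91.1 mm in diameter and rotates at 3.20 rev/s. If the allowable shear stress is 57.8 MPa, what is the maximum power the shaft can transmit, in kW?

173 kW

J = πd⁴/32 = π(0.0911)⁴/32 = 6.762×10^-6 m⁴.
T_max = τ_allow·J/r = 5.78×10^7 × 6.762×10^-6 / 0.0456 = 8581 N·m.
ω = 2π·3.20 = 20.11 rad/s, so P_max = T_max·ω = 1.725×10^5 W.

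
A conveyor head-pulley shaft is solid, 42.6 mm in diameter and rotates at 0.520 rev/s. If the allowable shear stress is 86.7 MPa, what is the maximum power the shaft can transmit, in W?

J = πd⁴/32 = π(0.0426)⁴/32 = 3.233×10^-7 m⁴.
T_max = τ_allow·J/r = 8.67×10^7 × 3.233×10^-7 / 0.0213 = 1316 N·m.
ω = 2π·0.520 = 3.267 rad/s, so P_max = T_max·ω = 4300 W.

4300 W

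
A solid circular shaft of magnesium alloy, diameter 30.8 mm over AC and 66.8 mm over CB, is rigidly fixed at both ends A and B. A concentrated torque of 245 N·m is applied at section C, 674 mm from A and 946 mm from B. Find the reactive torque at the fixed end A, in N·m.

14.6 N·m

Compatibility: T_A·a/J_AC = T_B·b/J_CB with T_A + T_B = T₀.
J_AC = 8.83×10^-8 m⁴, J_CB = 1.95×10^-6 m⁴, so T_A = T₀·(J_AC/a)/((J_AC/a)+(J_CB/b)) = 14.61 N·m, T_B = 230.4 N·m.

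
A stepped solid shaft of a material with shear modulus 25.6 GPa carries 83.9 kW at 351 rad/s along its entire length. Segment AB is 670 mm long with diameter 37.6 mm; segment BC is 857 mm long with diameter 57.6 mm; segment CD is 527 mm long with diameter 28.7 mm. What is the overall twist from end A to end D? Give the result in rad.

ω = 351 rad/s, so T = P/ω = 83.9×10³ / 351.0 = 239.0 N·m.
J_AB = π(0.0376)⁴/32 = 1.96×10^-7 m⁴; J_BC = π(0.0576)⁴/32 = 1.08×10^-6 m⁴; J_CD = π(0.0287)⁴/32 = 6.66×10^-8 m⁴.
θ = (T/G)·Σ L_i/J_i = (239.0/25.6×10⁹)·(0.670/1.96×10^-7 + 0.857/1.08×10^-6 + 0.527/6.66×10^-8) = 0.1132 rad.

0.113 rad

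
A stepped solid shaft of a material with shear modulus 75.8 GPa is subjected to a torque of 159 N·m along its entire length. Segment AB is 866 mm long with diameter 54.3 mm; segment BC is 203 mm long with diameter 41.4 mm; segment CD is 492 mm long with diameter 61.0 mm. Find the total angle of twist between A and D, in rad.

J_AB = π(0.0543)⁴/32 = 8.53×10^-7 m⁴; J_BC = π(0.0414)⁴/32 = 2.88×10^-7 m⁴; J_CD = π(0.0610)⁴/32 = 1.36×10^-6 m⁴.
θ = (T/G)·Σ L_i/J_i = (159.0/75.8×10⁹)·(0.866/8.53×10^-7 + 0.203/2.88×10^-7 + 0.492/1.36×10^-6) = 4.364×10^-3 rad.

0.00436 rad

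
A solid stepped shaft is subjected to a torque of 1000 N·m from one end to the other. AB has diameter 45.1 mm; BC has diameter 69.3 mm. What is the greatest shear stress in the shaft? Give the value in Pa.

5.55e7 Pa

Under the same torque, τ_max = 16T/(πd³) is largest where d is smallest — segment AB (d = 45.1 mm).
τ_max = 16·1000/(π·(0.0451)³) = 5.552×10^7 Pa.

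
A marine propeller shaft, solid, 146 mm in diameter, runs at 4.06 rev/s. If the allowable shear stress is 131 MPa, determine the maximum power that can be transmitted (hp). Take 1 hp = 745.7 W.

2740 hp

J = πd⁴/32 = π(0.146)⁴/32 = 4.461×10^-5 m⁴.
T_max = τ_allow·J/r = 1.31×10^8 × 4.461×10^-5 / 0.0730 = 80050 N·m.
ω = 2π·4.06 = 25.51 rad/s, so P_max = T_max·ω = 2.042×10^6 W.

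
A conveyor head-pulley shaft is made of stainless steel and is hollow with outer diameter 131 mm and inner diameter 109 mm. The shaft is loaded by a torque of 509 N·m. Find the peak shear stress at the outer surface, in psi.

321 psi

J = π(d_o⁴ − d_i⁴)/32 = π(0.131⁴ − 0.109⁴)/32 = 1.505×10^-5 m⁴.
τ_max = T·r/J = 509.0 × 0.0655 / 1.505×10^-5 = 2.215×10^6 Pa.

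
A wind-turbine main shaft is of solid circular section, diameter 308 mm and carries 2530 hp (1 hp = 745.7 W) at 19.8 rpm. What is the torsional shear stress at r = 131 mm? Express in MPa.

ω = 2π·19.8/60 = 2.073 rad/s, so T = P/ω = 2530×745.7 / 2.073 = 909900 N·m.
J = πd⁴/32 = π(0.308)⁴/32 = 8.835×10^-4 m⁴.
Shear stress varies linearly with radius: τ = T·r/J = 909900 × 0.131 / 8.835×10^-4 = 1.349×10^8 Pa.

135 MPa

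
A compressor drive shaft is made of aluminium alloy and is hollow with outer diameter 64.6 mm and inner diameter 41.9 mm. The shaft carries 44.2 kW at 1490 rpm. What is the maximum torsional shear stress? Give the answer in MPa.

ω = 2π·1490/60 = 156.0 rad/s, so T = P/ω = 44.2×10³ / 156.0 = 283.3 N·m.
J = π(d_o⁴ − d_i⁴)/32 = π(0.0646⁴ − 0.0419⁴)/32 = 1.407×10^-6 m⁴.
τ_max = T·r/J = 283.3 × 0.0323 / 1.407×10^-6 = 6.502×10^6 Pa.

6.50 MPa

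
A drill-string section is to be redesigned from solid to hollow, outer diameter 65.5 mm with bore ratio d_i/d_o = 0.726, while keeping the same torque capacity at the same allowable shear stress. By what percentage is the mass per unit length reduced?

41.2 %

Equal τ_max and T ⇒ the solid shaft needs d_s³ = d_o³(1−k⁴), so d_s = 65.5·(1−0.726⁴)^(1/3) = 58.77 mm.
Area ratio A_h/A_s = d_o²(1−k²)/d_s² = (1−k²)/(1−k⁴)^(2/3) = 0.5875.
Mass saving = 1 − 0.5875 = 41.2 %.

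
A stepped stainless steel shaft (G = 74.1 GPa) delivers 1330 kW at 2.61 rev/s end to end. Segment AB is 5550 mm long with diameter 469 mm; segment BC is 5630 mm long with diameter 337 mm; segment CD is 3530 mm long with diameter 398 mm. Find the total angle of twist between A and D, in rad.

ω = 2π·2.61 = 16.40 rad/s, so T = P/ω = 1330×10³ / 16.40 = 81100 N·m.
J_AB = π(0.469)⁴/32 = 4.75×10^-3 m⁴; J_BC = π(0.337)⁴/32 = 1.27×10^-3 m⁴; J_CD = π(0.398)⁴/32 = 2.46×10^-3 m⁴.
θ = (T/G)·Σ L_i/J_i = (81100/74.1×10⁹)·(5.55/4.75×10^-3 + 5.63/1.27×10^-3 + 3.53/2.46×10^-3) = 7.714×10^-3 rad.

0.00771 rad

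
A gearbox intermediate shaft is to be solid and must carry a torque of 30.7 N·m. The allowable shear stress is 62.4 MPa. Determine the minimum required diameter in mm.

13.6 mm

For a solid shaft τ_max = 16T/(πd³), so d = (16T/(π τ_allow))^(1/3) = (16·30.70/(π·6.24×10^7))^(1/3) = 0.01358 m.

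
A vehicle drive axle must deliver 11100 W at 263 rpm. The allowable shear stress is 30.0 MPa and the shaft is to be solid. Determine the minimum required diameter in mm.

ω = 2π·263/60 = 27.54 rad/s, so T = P/ω = 11100 / 27.54 = 403.0 N·m.
For a solid shaft τ_max = 16T/(πd³), so d = (16T/(π τ_allow))^(1/3) = (16·403.0/(π·3.00×10^7))^(1/3) = 0.04090 m.

40.9 mm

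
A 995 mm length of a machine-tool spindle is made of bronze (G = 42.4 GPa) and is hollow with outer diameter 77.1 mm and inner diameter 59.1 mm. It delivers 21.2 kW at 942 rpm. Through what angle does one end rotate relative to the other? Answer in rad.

ω = 2π·942/60 = 98.65 rad/s, so T = P/ω = 21.2×10³ / 98.65 = 214.9 N·m.
J = π(d_o⁴ − d_i⁴)/32 = π(0.0771⁴ − 0.0591⁴)/32 = 2.271×10^-6 m⁴.
θ = T·L/(G·J) = 214.9 × 0.995 / (42.4×10⁹ × 2.271×10^-6) = 2.220×10^-3 rad.

0.00222 rad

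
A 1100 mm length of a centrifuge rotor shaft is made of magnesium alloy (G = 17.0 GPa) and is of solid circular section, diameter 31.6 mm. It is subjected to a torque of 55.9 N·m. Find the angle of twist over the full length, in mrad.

J = πd⁴/32 = π(0.0316)⁴/32 = 9.789×10^-8 m⁴.
θ = T·L/(G·J) = 55.90 × 1.10 / (17.0×10⁹ × 9.789×10^-8) = 0.03695 rad.

36.9 mrad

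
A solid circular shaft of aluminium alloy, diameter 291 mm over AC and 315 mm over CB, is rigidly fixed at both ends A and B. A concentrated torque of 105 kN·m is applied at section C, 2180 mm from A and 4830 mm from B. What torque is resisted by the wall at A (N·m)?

64800 N·m

Compatibility: T_A·a/J_AC = T_B·b/J_CB with T_A + T_B = T₀.
J_AC = 7.04×10^-4 m⁴, J_CB = 9.67×10^-4 m⁴, so T_A = T₀·(J_AC/a)/((J_AC/a)+(J_CB/b)) = 64830 N·m, T_B = 40170 N·m.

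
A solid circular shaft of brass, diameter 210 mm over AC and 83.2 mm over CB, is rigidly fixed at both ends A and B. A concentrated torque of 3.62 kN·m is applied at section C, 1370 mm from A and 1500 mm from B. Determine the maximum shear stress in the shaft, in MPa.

1.95 MPa

Compatibility: T_A·a/J_AC = T_B·b/J_CB with T_A + T_B = T₀.
J_AC = 1.91×10^-4 m⁴, J_CB = 4.70×10^-6 m⁴, so T_A = T₀·(J_AC/a)/((J_AC/a)+(J_CB/b)) = 3540 N·m, T_B = 79.67 N·m.
τ in each portion: τ_AC = 1.95×10^6 Pa, τ_CB = 7.05×10^5 Pa; maximum is in AC.
τ_max = T_AC·r/J = 3540·0.105/1.91×10^-4 = 1.947×10^6 Pa.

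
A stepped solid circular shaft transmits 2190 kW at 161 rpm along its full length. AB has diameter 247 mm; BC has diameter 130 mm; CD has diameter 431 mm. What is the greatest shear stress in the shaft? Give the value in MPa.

301 MPa

ω = 2π·161/60 = 16.86 rad/s, so T = P/ω = 2190×10³ / 16.86 = 129900 N·m.
Under the same torque, τ_max = 16T/(πd³) is largest where d is smallest — segment BC (d = 130 mm).
τ_max = 16·129900/(π·(0.130)³) = 3.011×10^8 Pa.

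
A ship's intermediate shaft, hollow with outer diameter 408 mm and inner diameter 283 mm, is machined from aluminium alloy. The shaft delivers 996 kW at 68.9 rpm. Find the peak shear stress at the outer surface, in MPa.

13.5 MPa

ω = 2π·68.9/60 = 7.215 rad/s, so T = P/ω = 996×10³ / 7.215 = 138000 N·m.
J = π(d_o⁴ − d_i⁴)/32 = π(0.408⁴ − 0.283⁴)/32 = 2.091×10^-3 m⁴.
τ_max = T·r/J = 138000 × 0.204 / 2.091×10^-3 = 1.347×10^7 Pa.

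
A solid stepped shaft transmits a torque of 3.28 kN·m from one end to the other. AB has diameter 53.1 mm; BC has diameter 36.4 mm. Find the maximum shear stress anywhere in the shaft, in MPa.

346 MPa

Under the same torque, τ_max = 16T/(πd³) is largest where d is smallest — segment BC (d = 36.4 mm).
τ_max = 16·3280/(π·(0.0364)³) = 3.464×10^8 Pa.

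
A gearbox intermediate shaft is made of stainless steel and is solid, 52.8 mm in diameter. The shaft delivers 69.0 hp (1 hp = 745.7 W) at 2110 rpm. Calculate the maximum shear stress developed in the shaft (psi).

1170 psi

ω = 2π·2110/60 = 221.0 rad/s, so T = P/ω = 69.0×745.7 / 221.0 = 232.9 N·m.
J = πd⁴/32 = π(0.0528)⁴/32 = 7.630×10^-7 m⁴.
τ_max = T·r/J = 232.9 × 0.0264 / 7.630×10^-7 = 8.057×10^6 Pa.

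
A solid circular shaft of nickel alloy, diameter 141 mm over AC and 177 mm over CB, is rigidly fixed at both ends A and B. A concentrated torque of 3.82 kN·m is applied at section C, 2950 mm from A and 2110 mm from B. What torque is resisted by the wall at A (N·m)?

854 N·m

Compatibility: T_A·a/J_AC = T_B·b/J_CB with T_A + T_B = T₀.
J_AC = 3.88×10^-5 m⁴, J_CB = 9.64×10^-5 m⁴, so T_A = T₀·(J_AC/a)/((J_AC/a)+(J_CB/b)) = 854.2 N·m, T_B = 2966 N·m.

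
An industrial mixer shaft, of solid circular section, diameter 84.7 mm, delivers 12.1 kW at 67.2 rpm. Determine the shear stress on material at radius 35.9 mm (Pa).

1.22e7 Pa

ω = 2π·67.2/60 = 7.037 rad/s, so T = P/ω = 12.1×10³ / 7.037 = 1719 N·m.
J = πd⁴/32 = π(0.0847)⁴/32 = 5.053×10^-6 m⁴.
Shear stress varies linearly with radius: τ = T·r/J = 1719 × 0.0359 / 5.053×10^-6 = 1.222×10^7 Pa.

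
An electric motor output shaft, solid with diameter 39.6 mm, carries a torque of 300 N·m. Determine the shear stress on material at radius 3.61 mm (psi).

651 psi

J = πd⁴/32 = π(0.0396)⁴/32 = 2.414×10^-7 m⁴.
Shear stress varies linearly with radius: τ = T·r/J = 300.0 × 0.00361 / 2.414×10^-7 = 4.486×10^6 Pa.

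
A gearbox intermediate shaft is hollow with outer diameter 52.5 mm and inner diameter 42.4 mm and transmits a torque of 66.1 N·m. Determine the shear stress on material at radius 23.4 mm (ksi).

J = π(d_o⁴ − d_i⁴)/32 = π(0.0525⁴ − 0.0424⁴)/32 = 4.285×10^-7 m⁴.
Shear stress varies linearly with radius: τ = T·r/J = 66.10 × 0.0234 / 4.285×10^-7 = 3.609×10^6 Pa.

0.524 ksi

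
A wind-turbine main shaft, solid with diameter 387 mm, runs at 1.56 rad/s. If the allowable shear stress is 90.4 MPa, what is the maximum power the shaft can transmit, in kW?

J = πd⁴/32 = π(0.387)⁴/32 = 2.202×10^-3 m⁴.
T_max = τ_allow·J/r = 9.04×10^7 × 2.202×10^-3 / 0.194 = 1.029e6 N·m.
ω = 1.56 rad/s, so P_max = T_max·ω = 1.605×10^6 W.

1600 kW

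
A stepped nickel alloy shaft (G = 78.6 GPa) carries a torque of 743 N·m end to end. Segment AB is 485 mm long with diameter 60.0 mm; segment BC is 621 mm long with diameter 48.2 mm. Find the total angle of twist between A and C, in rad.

0.0147 rad

J_AB = π(0.0600)⁴/32 = 1.27×10^-6 m⁴; J_BC = π(0.0482)⁴/32 = 5.30×10^-7 m⁴.
θ = (T/G)·Σ L_i/J_i = (743.0/78.6×10⁹)·(0.485/1.27×10^-6 + 0.621/5.30×10^-7) = 0.01468 rad.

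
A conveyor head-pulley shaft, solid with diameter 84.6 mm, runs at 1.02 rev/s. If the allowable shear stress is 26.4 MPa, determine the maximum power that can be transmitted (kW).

20.1 kW

J = πd⁴/32 = π(0.0846)⁴/32 = 5.029×10^-6 m⁴.
T_max = τ_allow·J/r = 2.64×10^7 × 5.029×10^-6 / 0.0423 = 3139 N·m.
ω = 2π·1.02 = 6.409 rad/s, so P_max = T_max·ω = 2.012×10^4 W.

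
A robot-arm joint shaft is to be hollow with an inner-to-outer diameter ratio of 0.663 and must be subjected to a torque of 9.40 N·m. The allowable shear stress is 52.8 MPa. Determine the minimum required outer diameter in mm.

For a hollow shaft with d_i/d_o = 0.663: τ_max = 16T/(π d_o³ (1−k⁴)), so d_o = [16T/(π τ_allow (1−k⁴))]^(1/3) = [16·9.400/(π·5.28×10^7·0.8068)]^(1/3) = 0.01040 m.

10.4 mm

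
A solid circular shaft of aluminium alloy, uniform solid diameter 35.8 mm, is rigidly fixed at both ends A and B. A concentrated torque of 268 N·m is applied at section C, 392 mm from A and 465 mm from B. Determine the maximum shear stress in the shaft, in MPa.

With uniform GJ and both ends fixed, compatibility θ_AC = θ_CB gives T_A·a = T_B·b, together with T_A + T_B = T₀.
T_A = T₀·b/(a+b) = 268.0·465/857.0 = 145.4 N·m; T_B = 122.6 N·m.
τ in each portion: τ_AC = 1.61×10^7 Pa, τ_CB = 1.36×10^7 Pa; maximum is in AC.
τ_max = T_AC·r/J = 145.4·0.0179/1.61×10^-7 = 1.614×10^7 Pa.

16.1 MPa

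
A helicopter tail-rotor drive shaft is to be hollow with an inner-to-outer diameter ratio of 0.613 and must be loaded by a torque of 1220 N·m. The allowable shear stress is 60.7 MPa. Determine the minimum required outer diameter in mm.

49.2 mm

For a hollow shaft with d_i/d_o = 0.613: τ_max = 16T/(π d_o³ (1−k⁴)), so d_o = [16T/(π τ_allow (1−k⁴))]^(1/3) = [16·1220/(π·6.07×10^7·0.8588)]^(1/3) = 0.04921 m.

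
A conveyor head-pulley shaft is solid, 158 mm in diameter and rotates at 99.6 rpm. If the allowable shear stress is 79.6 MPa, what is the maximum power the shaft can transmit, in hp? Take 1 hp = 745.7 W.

862 hp

J = πd⁴/32 = π(0.158)⁴/32 = 6.118×10^-5 m⁴.
T_max = τ_allow·J/r = 7.96×10^7 × 6.118×10^-5 / 0.0790 = 61650 N·m.
ω = 2π·99.6/60 = 10.43 rad/s, so P_max = T_max·ω = 6.430×10^5 W.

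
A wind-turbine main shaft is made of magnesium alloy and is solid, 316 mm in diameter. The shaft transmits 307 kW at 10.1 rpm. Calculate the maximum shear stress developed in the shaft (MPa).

ω = 2π·10.1/60 = 1.058 rad/s, so T = P/ω = 307×10³ / 1.058 = 290300 N·m.
J = πd⁴/32 = π(0.316)⁴/32 = 9.789×10^-4 m⁴.
τ_max = T·r/J = 290300 × 0.158 / 9.789×10^-4 = 4.685×10^7 Pa.

46.8 MPa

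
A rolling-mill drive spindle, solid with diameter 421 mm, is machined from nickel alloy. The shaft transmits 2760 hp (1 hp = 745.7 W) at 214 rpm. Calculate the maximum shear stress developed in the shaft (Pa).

6.27e6 Pa

ω = 2π·214/60 = 22.41 rad/s, so T = P/ω = 2760×745.7 / 22.41 = 91840 N·m.
J = πd⁴/32 = π(0.421)⁴/32 = 3.084×10^-3 m⁴.
τ_max = T·r/J = 91840 × 0.210 / 3.084×10^-3 = 6.268×10^6 Pa.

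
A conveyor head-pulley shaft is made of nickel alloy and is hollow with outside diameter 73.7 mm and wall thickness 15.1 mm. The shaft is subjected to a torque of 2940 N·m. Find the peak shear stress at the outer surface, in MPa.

J = π(d_o⁴ − d_i⁴)/32 = π(0.0737⁴ − 0.0435⁴)/32 = 2.545×10^-6 m⁴.
τ_max = T·r/J = 2940 × 0.0369 / 2.545×10^-6 = 4.257×10^7 Pa.

42.6 MPa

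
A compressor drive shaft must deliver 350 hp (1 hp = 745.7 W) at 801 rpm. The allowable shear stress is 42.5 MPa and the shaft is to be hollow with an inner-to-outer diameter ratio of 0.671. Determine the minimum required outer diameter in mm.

77.6 mm

ω = 2π·801/60 = 83.88 rad/s, so T = P/ω = 350×745.7 / 83.88 = 3112 N·m.
For a hollow shaft with d_i/d_o = 0.671: τ_max = 16T/(π d_o³ (1−k⁴)), so d_o = [16T/(π τ_allow (1−k⁴))]^(1/3) = [16·3112/(π·4.25×10^7·0.7973)]^(1/3) = 0.07762 m.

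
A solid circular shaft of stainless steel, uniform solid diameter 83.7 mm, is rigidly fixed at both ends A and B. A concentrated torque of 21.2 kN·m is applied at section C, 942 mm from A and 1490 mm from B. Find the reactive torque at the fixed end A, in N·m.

With uniform GJ and both ends fixed, compatibility θ_AC = θ_CB gives T_A·a = T_B·b, together with T_A + T_B = T₀.
T_A = T₀·b/(a+b) = 21200·1490/2432 = 12990 N·m; T_B = 8212 N·m.

13000 N·m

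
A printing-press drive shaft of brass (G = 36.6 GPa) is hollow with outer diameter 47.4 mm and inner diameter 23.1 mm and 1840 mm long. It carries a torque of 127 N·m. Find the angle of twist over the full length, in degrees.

0.782°

J = π(d_o⁴ − d_i⁴)/32 = π(0.0474⁴ − 0.0231⁴)/32 = 4.676×10^-7 m⁴.
θ = T·L/(G·J) = 127.0 × 1.84 / (36.6×10⁹ × 4.676×10^-7) = 0.01365 rad.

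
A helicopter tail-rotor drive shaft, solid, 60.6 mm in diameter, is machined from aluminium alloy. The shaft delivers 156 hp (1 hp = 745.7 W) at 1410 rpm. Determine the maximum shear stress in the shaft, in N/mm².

18.0 N/mm²

ω = 2π·1410/60 = 147.7 rad/s, so T = P/ω = 156×745.7 / 147.7 = 787.8 N·m.
J = πd⁴/32 = π(0.0606)⁴/32 = 1.324×10^-6 m⁴.
τ_max = T·r/J = 787.8 × 0.0303 / 1.324×10^-6 = 1.803×10^7 Pa.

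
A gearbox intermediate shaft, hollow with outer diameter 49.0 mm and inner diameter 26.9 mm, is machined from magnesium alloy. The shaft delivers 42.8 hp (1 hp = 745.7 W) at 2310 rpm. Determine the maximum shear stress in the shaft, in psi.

ω = 2π·2310/60 = 241.9 rad/s, so T = P/ω = 42.8×745.7 / 241.9 = 131.9 N·m.
J = π(d_o⁴ − d_i⁴)/32 = π(0.0490⁴ − 0.0269⁴)/32 = 5.146×10^-7 m⁴.
τ_max = T·r/J = 131.9 × 0.0245 / 5.146×10^-7 = 6.282×10^6 Pa.

911 psi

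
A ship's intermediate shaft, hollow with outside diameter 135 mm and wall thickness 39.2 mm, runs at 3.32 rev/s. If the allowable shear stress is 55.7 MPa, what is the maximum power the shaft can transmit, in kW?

J = π(d_o⁴ − d_i⁴)/32 = π(0.135⁴ − 0.0566⁴)/32 = 3.160×10^-5 m⁴.
T_max = τ_allow·J/r = 5.57×10^7 × 3.160×10^-5 / 0.0675 = 26080 N·m.
ω = 2π·3.32 = 20.86 rad/s, so P_max = T_max·ω = 5.440×10^5 W.

544 kW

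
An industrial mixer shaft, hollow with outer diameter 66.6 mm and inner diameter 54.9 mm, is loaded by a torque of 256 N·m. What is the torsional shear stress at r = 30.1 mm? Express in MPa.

J = π(d_o⁴ − d_i⁴)/32 = π(0.0666⁴ − 0.0549⁴)/32 = 1.040×10^-6 m⁴.
Shear stress varies linearly with radius: τ = T·r/J = 256.0 × 0.0301 / 1.040×10^-6 = 7.412×10^6 Pa.

7.41 MPa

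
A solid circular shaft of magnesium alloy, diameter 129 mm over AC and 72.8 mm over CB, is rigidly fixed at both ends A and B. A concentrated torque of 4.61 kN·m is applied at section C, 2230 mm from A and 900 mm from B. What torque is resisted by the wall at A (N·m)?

3680 N·m

Compatibility: T_A·a/J_AC = T_B·b/J_CB with T_A + T_B = T₀.
J_AC = 2.72×10^-5 m⁴, J_CB = 2.76×10^-6 m⁴, so T_A = T₀·(J_AC/a)/((J_AC/a)+(J_CB/b)) = 3684 N·m, T_B = 925.9 N·m.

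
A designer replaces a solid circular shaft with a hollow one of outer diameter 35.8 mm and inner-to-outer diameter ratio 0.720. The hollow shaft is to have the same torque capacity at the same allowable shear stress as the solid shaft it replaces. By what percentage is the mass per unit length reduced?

40.7 %

Equal τ_max and T ⇒ the solid shaft needs d_s³ = d_o³(1−k⁴), so d_s = 35.8·(1−0.720⁴)^(1/3) = 32.25 mm.
Area ratio A_h/A_s = d_o²(1−k²)/d_s² = (1−k²)/(1−k⁴)^(2/3) = 0.5933.
Mass saving = 1 − 0.5933 = 40.7 %.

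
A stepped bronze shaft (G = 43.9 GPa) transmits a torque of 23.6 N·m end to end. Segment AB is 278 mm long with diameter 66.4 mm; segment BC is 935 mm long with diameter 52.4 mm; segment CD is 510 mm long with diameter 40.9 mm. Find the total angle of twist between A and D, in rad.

0.00176 rad

J_AB = π(0.0664)⁴/32 = 1.91×10^-6 m⁴; J_BC = π(0.0524)⁴/32 = 7.40×10^-7 m⁴; J_CD = π(0.0409)⁴/32 = 2.75×10^-7 m⁴.
θ = (T/G)·Σ L_i/J_i = (23.60/43.9×10⁹)·(0.278/1.91×10^-6 + 0.935/7.40×10^-7 + 0.510/2.75×10^-7) = 1.755×10^-3 rad.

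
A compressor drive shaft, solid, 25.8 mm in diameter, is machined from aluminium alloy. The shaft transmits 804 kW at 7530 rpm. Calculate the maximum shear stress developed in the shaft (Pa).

3.02e8 Pa

ω = 2π·7530/60 = 788.5 rad/s, so T = P/ω = 804×10³ / 788.5 = 1020 N·m.
J = πd⁴/32 = π(0.0258)⁴/32 = 4.350×10^-8 m⁴.
τ_max = T·r/J = 1020 × 0.0129 / 4.350×10^-8 = 3.024×10^8 Pa.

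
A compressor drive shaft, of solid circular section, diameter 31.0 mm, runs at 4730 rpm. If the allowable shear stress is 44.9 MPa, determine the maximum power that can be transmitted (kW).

130 kW

J = πd⁴/32 = π(0.0310)⁴/32 = 9.067×10^-8 m⁴.
T_max = τ_allow·J/r = 4.49×10^7 × 9.067×10^-8 / 0.0155 = 262.6 N·m.
ω = 2π·4730/60 = 495.3 rad/s, so P_max = T_max·ω = 1.301×10^5 W.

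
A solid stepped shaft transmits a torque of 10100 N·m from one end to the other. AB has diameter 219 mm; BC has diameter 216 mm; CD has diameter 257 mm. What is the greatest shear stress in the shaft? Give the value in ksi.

Under the same torque, τ_max = 16T/(πd³) is largest where d is smallest — segment BC (d = 216 mm).
τ_max = 16·10100/(π·(0.216)³) = 5.104×10^6 Pa.

0.740 ksi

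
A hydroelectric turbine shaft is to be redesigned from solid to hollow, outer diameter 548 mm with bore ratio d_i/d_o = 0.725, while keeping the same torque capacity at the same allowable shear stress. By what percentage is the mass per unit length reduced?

Equal τ_max and T ⇒ the solid shaft needs d_s³ = d_o³(1−k⁴), so d_s = 548·(1−0.725⁴)^(1/3) = 492.0 mm.
Area ratio A_h/A_s = d_o²(1−k²)/d_s² = (1−k²)/(1−k⁴)^(2/3) = 0.5885.
Mass saving = 1 − 0.5885 = 41.2 %.

41.2 %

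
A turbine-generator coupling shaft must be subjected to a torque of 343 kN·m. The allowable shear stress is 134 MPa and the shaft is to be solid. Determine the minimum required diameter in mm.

For a solid shaft τ_max = 16T/(πd³), so d = (16T/(π τ_allow))^(1/3) = (16·343000/(π·1.34×10^8))^(1/3) = 0.2354 m.

235 mm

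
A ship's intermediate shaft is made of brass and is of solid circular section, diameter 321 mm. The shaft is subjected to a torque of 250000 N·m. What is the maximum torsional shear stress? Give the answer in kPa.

38500 kPa

J = πd⁴/32 = π(0.321)⁴/32 = 1.042×10^-3 m⁴.
τ_max = T·r/J = 250000 × 0.161 / 1.042×10^-3 = 3.849×10^7 Pa.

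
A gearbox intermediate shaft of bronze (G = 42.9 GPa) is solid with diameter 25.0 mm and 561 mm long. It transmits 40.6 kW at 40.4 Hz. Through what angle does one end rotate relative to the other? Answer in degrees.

3.12°

ω = 2π·40.4 = 253.8 rad/s, so T = P/ω = 40.6×10³ / 253.8 = 159.9 N·m.
J = πd⁴/32 = π(0.0250)⁴/32 = 3.835×10^-8 m⁴.
θ = T·L/(G·J) = 159.9 × 0.561 / (42.9×10⁹ × 3.835×10^-8) = 0.05454 rad.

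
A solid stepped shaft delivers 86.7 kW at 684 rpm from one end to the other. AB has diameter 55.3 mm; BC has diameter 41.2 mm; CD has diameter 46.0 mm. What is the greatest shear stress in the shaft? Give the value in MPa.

88.1 MPa

ω = 2π·684/60 = 71.63 rad/s, so T = P/ω = 86.7×10³ / 71.63 = 1210 N·m.
Under the same torque, τ_max = 16T/(πd³) is largest where d is smallest — segment BC (d = 41.2 mm).
τ_max = 16·1210/(π·(0.0412)³) = 8.815×10^7 Pa.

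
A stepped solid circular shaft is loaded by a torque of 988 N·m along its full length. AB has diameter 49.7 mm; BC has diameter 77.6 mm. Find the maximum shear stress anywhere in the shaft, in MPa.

41.0 MPa

Under the same torque, τ_max = 16T/(πd³) is largest where d is smallest — segment AB (d = 49.7 mm).
τ_max = 16·988.0/(π·(0.0497)³) = 4.099×10^7 Pa.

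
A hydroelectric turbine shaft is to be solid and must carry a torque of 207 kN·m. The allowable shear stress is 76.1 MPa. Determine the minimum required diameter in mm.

For a solid shaft τ_max = 16T/(πd³), so d = (16T/(π τ_allow))^(1/3) = (16·207000/(π·7.61×10^7))^(1/3) = 0.2402 m.

240 mm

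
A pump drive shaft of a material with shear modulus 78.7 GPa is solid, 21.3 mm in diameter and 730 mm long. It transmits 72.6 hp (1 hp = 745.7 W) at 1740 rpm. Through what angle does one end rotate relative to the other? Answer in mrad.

136 mrad

ω = 2π·1740/60 = 182.2 rad/s, so T = P/ω = 72.6×745.7 / 182.2 = 297.1 N·m.
J = πd⁴/32 = π(0.0213)⁴/32 = 2.021×10^-8 m⁴.
θ = T·L/(G·J) = 297.1 × 0.730 / (78.7×10⁹ × 2.021×10^-8) = 0.1364 rad.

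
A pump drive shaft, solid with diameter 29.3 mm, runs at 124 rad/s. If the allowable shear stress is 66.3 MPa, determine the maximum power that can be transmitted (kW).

40.6 kW

J = πd⁴/32 = π(0.0293)⁴/32 = 7.236×10^-8 m⁴.
T_max = τ_allow·J/r = 6.63×10^7 × 7.236×10^-8 / 0.0146 = 327.5 N·m.
ω = 124 rad/s, so P_max = T_max·ω = 4.060×10^4 W.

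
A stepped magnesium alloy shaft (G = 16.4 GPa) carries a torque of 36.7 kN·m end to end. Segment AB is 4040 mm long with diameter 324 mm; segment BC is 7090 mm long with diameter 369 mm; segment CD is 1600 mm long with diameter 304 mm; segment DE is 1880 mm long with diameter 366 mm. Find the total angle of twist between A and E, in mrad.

23.7 mrad

J_AB = π(0.324)⁴/32 = 1.08×10^-3 m⁴; J_BC = π(0.369)⁴/32 = 1.82×10^-3 m⁴; J_CD = π(0.304)⁴/32 = 8.38×10^-4 m⁴; J_DE = π(0.366)⁴/32 = 1.76×10^-3 m⁴.
θ = (T/G)·Σ L_i/J_i = (36700/16.4×10⁹)·(4.04/1.08×10^-3 + 7.09/1.82×10^-3 + 1.60/8.38×10^-4 + 1.88/1.76×10^-3) = 0.02373 rad.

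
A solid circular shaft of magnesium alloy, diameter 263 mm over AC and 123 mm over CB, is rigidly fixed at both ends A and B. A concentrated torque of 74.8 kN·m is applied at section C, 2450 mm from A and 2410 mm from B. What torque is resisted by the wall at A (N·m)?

Compatibility: T_A·a/J_AC = T_B·b/J_CB with T_A + T_B = T₀.
J_AC = 4.70×10^-4 m⁴, J_CB = 2.25×10^-5 m⁴, so T_A = T₀·(J_AC/a)/((J_AC/a)+(J_CB/b)) = 71330 N·m, T_B = 3469 N·m.

71300 N·m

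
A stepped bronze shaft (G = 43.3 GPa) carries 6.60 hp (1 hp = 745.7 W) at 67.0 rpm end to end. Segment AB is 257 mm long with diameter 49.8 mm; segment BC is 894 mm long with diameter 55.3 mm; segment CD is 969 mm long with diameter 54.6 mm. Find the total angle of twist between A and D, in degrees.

ω = 2π·67.0/60 = 7.016 rad/s, so T = P/ω = 6.60×745.7 / 7.016 = 701.5 N·m.
J_AB = π(0.0498)⁴/32 = 6.04×10^-7 m⁴; J_BC = π(0.0553)⁴/32 = 9.18×10^-7 m⁴; J_CD = π(0.0546)⁴/32 = 8.73×10^-7 m⁴.
θ = (T/G)·Σ L_i/J_i = (701.5/43.3×10⁹)·(0.257/6.04×10^-7 + 0.894/9.18×10^-7 + 0.969/8.73×10^-7) = 0.04066 rad.

2.33°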